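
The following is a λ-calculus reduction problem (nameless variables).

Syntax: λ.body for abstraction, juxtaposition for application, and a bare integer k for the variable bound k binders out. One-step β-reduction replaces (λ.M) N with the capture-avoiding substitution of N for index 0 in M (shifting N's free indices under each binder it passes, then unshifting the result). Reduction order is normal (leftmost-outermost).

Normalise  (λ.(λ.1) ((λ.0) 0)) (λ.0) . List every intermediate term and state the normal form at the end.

Answer: normal form = λ.0  (in 2 steps)

Reduction:
  start: (λ.(λ.1) ((λ.0) 0)) (λ.0)
  →1  (λ.λ.0) ((λ.0) (λ.0))
  →2  λ.0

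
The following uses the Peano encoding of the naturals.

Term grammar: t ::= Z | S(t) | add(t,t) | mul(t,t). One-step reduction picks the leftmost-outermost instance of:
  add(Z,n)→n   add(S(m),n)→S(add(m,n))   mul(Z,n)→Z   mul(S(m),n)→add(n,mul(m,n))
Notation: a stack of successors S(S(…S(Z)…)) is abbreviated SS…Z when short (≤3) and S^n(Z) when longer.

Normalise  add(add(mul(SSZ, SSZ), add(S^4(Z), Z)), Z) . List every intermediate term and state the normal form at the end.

  start: add(add(mul(SSZ, SSZ), add(S^4(Z), Z)), Z)
  step 1: add(add(add(SSZ, mul(SZ, SSZ)), add(S^4(Z), Z)), Z)
  step 2: add(add(S(add(SZ, mul(SZ, SSZ))), add(S^4(Z), Z)), Z)
  step 3: add(S(add(add(SZ, mul(SZ, SSZ)), add(S^4(Z), Z))), Z)
  step 4: S(add(add(add(SZ, mul(SZ, SSZ)), add(S^4(Z), Z)), Z))
  step 5: S(add(add(S(add(Z, mul(SZ, SSZ))), add(S^4(Z), Z)), Z))
  step 6: S(add(S(add(add(Z, mul(SZ, SSZ)), add(S^4(Z), Z))), Z))
  step 7: S(S(add(add(add(Z, mul(SZ, SSZ)), add(S^4(Z), Z)), Z)))
  step 8: S(S(add(add(mul(SZ, SSZ), add(S^4(Z), Z)), Z)))
  step 9: S(S(add(add(add(SSZ, mul(Z, SSZ)), add(S^4(Z), Z)), Z)))
  step 10: S(S(add(add(S(add(SZ, mul(Z, SSZ))), add(S^4(Z), Z)), Z)))
  step 11: S(S(add(S(add(add(SZ, mul(Z, SSZ)), add(S^4(Z), Z))), Z)))
  step 12: S(S(S(add(add(add(SZ, mul(Z, SSZ)), add(S^4(Z), Z)), Z))))
  step 13: S(S(S(add(add(S(add(Z, mul(Z, SSZ))), add(S^4(Z), Z)), Z))))
  step 14: S(S(S(add(S(add(add(Z, mul(Z, SSZ)), add(S^4(Z), Z))), Z))))
  step 15: S(S(S(S(add(add(add(Z, mul(Z, SSZ)), add(S^4(Z), Z)), Z)))))
  step 16: S(S(S(S(add(add(mul(Z, SSZ), add(S^4(Z), Z)), Z)))))
  step 17: S(S(S(S(add(add(Z, add(S^4(Z), Z)), Z)))))
  step 18: S(S(S(S(add(add(S^4(Z), Z), Z)))))
  step 19: S(S(S(S(add(S(add(SSSZ, Z)), Z)))))
  step 20: S(S(S(S(S(add(add(SSSZ, Z), Z))))))
  step 21: S(S(S(S(S(add(S(add(SSZ, Z)), Z))))))
  step 22: S(S(S(S(S(S(add(add(SSZ, Z), Z)))))))
  step 23: S(S(S(S(S(S(add(S(add(SZ, Z)), Z)))))))
  step 24: S(S(S(S(S(S(S(add(add(SZ, Z), Z))))))))
  step 25: S(S(S(S(S(S(S(add(S(add(Z, Z)), Z))))))))
  step 26: S(S(S(S(S(S(S(S(add(add(Z, Z), Z)))))))))
  step 27: S(S(S(S(S(S(S(S(add(Z, Z)))))))))
  step 28: S^8(Z)

Answer: normal form = S^8(Z)  (in 28 steps)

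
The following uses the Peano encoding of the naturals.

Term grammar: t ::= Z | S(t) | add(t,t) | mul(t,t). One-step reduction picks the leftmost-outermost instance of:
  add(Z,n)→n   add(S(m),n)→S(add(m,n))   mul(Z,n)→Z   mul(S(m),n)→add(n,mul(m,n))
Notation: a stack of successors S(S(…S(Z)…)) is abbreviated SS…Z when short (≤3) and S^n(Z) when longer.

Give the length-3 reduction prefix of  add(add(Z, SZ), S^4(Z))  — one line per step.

  start: add(add(Z, SZ), S^4(Z))
  →1  add(SZ, S^4(Z))
  →2  S(add(Z, S^4(Z)))
  →3  S^5(Z)

Answer: after 3 steps: S^5(Z)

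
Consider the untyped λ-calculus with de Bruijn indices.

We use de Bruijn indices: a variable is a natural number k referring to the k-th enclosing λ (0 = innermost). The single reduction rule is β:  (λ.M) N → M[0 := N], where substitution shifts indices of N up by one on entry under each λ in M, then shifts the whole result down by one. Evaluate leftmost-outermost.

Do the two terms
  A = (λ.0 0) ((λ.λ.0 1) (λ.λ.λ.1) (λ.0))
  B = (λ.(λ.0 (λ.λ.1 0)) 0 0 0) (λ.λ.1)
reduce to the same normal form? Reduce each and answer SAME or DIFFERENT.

Term A:
  start: (λ.0 0) ((λ.λ.0 1) (λ.λ.λ.1) (λ.0))
  →1  (λ.λ.0 1) (λ.λ.λ.1) (λ.0) ((λ.λ.0 1) (λ.λ.λ.1) (λ.0))
  →2  (λ.0 (λ.λ.λ.1)) (λ.0) ((λ.λ.0 1) (λ.λ.λ.1) (λ.0))
  →3  (λ.0) (λ.λ.λ.1) ((λ.λ.0 1) (λ.λ.λ.1) (λ.0))
  →4  (λ.λ.λ.1) ((λ.λ.0 1) (λ.λ.λ.1) (λ.0))
  →5  λ.λ.1

Term B:
  start: (λ.(λ.0 (λ.λ.1 0)) 0 0 0) (λ.λ.1)
  →1  (λ.0 (λ.λ.1 0)) (λ.λ.1) (λ.λ.1) (λ.λ.1)
  →2  (λ.λ.1) (λ.λ.1 0) (λ.λ.1) (λ.λ.1)
  →3  (λ.λ.λ.1 0) (λ.λ.1) (λ.λ.1)
  →4  (λ.λ.1 0) (λ.λ.1)
  →5  λ.(λ.λ.1) 0
  →6  λ.λ.1

Answer: SAME — A ⇓ λ.λ.1, B ⇓ λ.λ.1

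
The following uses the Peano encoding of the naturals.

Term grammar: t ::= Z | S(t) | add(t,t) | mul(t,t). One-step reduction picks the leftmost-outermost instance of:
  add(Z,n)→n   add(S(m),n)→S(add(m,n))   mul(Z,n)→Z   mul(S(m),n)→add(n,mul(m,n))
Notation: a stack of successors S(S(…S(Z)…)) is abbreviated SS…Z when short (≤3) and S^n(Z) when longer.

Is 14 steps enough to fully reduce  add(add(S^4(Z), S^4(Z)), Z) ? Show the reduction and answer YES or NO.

Answer: YES — reaches normal form S^8(Z) in 14 ≤ 14 steps

Working:
  start: add(add(S^4(Z), S^4(Z)), Z)
  step 1: add(S(add(SSSZ, S^4(Z))), Z)
  step 2: S(add(add(SSSZ, S^4(Z)), Z))
  step 3: S(add(S(add(SSZ, S^4(Z))), Z))
  step 4: S(S(add(add(SSZ, S^4(Z)), Z)))
  step 5: S(S(add(S(add(SZ, S^4(Z))), Z)))
  step 6: S(S(S(add(add(SZ, S^4(Z)), Z))))
  step 7: S(S(S(add(S(add(Z, S^4(Z))), Z))))
  step 8: S(S(S(S(add(add(Z, S^4(Z)), Z)))))
  step 9: S(S(S(S(add(S^4(Z), Z)))))
  step 10: S(S(S(S(S(add(SSSZ, Z))))))
  step 11: S(S(S(S(S(S(add(SSZ, Z)))))))
  step 12: S(S(S(S(S(S(S(add(SZ, Z))))))))
  step 13: S(S(S(S(S(S(S(S(add(Z, Z)))))))))
  step 14: S^8(Z)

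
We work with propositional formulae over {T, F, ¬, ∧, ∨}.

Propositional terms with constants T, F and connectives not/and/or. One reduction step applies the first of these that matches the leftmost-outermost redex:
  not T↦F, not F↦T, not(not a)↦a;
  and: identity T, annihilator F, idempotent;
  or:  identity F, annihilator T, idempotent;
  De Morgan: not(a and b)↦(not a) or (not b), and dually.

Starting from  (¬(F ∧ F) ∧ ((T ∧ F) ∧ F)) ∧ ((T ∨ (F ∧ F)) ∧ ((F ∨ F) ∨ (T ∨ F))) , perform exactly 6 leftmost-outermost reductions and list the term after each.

  start: (¬(F ∧ F) ∧ ((T ∧ F) ∧ F)) ∧ ((T ∨ (F ∧ F)) ∧ ((F ∨ F) ∨ (T ∨ F)))
  [1] ((¬F ∨ ¬F) ∧ ((T ∧ F) ∧ F)) ∧ ((T ∨ (F ∧ F)) ∧ ((F ∨ F) ∨ (T ∨ F)))
  [2] (¬F ∧ ((T ∧ F) ∧ F)) ∧ ((T ∨ (F ∧ F)) ∧ ((F ∨ F) ∨ (T ∨ F)))
  [3] (T ∧ ((T ∧ F) ∧ F)) ∧ ((T ∨ (F ∧ F)) ∧ ((F ∨ F) ∨ (T ∨ F)))
  [4] ((T ∧ F) ∧ F) ∧ ((T ∨ (F ∧ F)) ∧ ((F ∨ F) ∨ (T ∨ F)))
  [5] F ∧ ((T ∨ (F ∧ F)) ∧ ((F ∨ F) ∨ (T ∨ F)))
  [6] F

Answer: after 6 steps: F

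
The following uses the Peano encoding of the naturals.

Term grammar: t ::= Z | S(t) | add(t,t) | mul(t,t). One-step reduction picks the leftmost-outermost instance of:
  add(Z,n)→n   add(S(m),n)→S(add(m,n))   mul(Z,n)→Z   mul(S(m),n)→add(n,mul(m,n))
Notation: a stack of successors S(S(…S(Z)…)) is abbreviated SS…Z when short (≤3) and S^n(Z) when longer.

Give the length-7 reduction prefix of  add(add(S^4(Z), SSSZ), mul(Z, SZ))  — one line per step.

Answer: after 7 steps: S(S(S(add(S(add(Z, SSSZ)), mul(Z, SZ)))))

Derivation:
  start: add(add(S^4(Z), SSSZ), mul(Z, SZ))
  step 1: add(S(add(SSSZ, SSSZ)), mul(Z, SZ))
  step 2: S(add(add(SSSZ, SSSZ), mul(Z, SZ)))
  step 3: S(add(S(add(SSZ, SSSZ)), mul(Z, SZ)))
  step 4: S(S(add(add(SSZ, SSSZ), mul(Z, SZ))))
  step 5: S(S(add(S(add(SZ, SSSZ)), mul(Z, SZ))))
  step 6: S(S(S(add(add(SZ, SSSZ), mul(Z, SZ)))))
  step 7: S(S(S(add(S(add(Z, SSSZ)), mul(Z, SZ)))))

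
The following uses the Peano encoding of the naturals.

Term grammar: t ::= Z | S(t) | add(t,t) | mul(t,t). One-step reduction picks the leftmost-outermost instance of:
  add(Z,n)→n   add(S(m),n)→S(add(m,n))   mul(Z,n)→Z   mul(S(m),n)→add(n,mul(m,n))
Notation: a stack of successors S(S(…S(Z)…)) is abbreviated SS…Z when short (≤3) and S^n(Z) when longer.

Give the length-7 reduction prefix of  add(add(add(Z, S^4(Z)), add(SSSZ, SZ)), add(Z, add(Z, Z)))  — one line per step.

Answer: after 7 steps: S(S(S(add(add(SZ, add(SSSZ, SZ)), add(Z, add(Z, Z))))))

Working:
  start: add(add(add(Z, S^4(Z)), add(SSSZ, SZ)), add(Z, add(Z, Z)))
  [1] add(add(S^4(Z), add(SSSZ, SZ)), add(Z, add(Z, Z)))
  [2] add(S(add(SSSZ, add(SSSZ, SZ))), add(Z, add(Z, Z)))
  [3] S(add(add(SSSZ, add(SSSZ, SZ)), add(Z, add(Z, Z))))
  [4] S(add(S(add(SSZ, add(SSSZ, SZ))), add(Z, add(Z, Z))))
  [5] S(S(add(add(SSZ, add(SSSZ, SZ)), add(Z, add(Z, Z)))))
  [6] S(S(add(S(add(SZ, add(SSSZ, SZ))), add(Z, add(Z, Z)))))
  [7] S(S(S(add(add(SZ, add(SSSZ, SZ)), add(Z, add(Z, Z))))))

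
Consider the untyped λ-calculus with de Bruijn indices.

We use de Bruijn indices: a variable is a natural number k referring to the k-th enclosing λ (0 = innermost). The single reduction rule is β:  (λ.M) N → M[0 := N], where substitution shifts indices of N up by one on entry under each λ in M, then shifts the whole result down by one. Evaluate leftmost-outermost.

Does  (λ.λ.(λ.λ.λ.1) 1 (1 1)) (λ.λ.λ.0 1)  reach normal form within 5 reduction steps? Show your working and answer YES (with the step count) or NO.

Answer: YES — reaches normal form λ.λ.λ.λ.0 1 in 4 ≤ 5 steps

Derivation:
  start: (λ.λ.(λ.λ.λ.1) 1 (1 1)) (λ.λ.λ.0 1)
  →1  λ.(λ.λ.λ.1) (λ.λ.λ.0 1) ((λ.λ.λ.0 1) (λ.λ.λ.0 1))
  →2  λ.(λ.λ.1) ((λ.λ.λ.0 1) (λ.λ.λ.0 1))
  →3  λ.λ.(λ.λ.λ.0 1) (λ.λ.λ.0 1)
  →4  λ.λ.λ.λ.0 1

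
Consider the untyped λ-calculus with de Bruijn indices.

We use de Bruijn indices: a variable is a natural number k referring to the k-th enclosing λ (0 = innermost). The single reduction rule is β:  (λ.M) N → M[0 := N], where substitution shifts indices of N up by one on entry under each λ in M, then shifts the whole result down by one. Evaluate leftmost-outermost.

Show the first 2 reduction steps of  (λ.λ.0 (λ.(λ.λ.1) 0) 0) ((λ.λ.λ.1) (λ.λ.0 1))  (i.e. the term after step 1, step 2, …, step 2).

Answer: after 2 steps: λ.0 (λ.λ.1) 0

Reduction:
  start: (λ.λ.0 (λ.(λ.λ.1) 0) 0) ((λ.λ.λ.1) (λ.λ.0 1))
  [1] λ.0 (λ.(λ.λ.1) 0) 0
  [2] λ.0 (λ.λ.1) 0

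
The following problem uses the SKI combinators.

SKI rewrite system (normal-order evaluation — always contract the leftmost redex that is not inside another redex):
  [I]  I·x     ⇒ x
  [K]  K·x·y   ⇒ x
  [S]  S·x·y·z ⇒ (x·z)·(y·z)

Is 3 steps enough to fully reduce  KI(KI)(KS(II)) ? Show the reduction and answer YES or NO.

  start: KI(KI)(KS(II))
  →1  I(KS(II))
  →2  KS(II)
  →3  S

Answer: YES — reaches normal form S in 3 ≤ 3 steps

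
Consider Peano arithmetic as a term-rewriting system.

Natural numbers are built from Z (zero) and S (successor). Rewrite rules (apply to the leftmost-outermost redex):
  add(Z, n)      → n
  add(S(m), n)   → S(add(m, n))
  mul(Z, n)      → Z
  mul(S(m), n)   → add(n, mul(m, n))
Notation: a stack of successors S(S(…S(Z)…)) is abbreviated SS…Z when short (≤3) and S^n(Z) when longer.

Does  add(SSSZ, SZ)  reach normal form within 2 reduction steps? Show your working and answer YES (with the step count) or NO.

  start: add(SSSZ, SZ)
  [1] S(add(SSZ, SZ))
  [2] S(S(add(SZ, SZ)))

Answer: NO — after 2 steps the term is S(S(add(SZ, SZ))), not yet normal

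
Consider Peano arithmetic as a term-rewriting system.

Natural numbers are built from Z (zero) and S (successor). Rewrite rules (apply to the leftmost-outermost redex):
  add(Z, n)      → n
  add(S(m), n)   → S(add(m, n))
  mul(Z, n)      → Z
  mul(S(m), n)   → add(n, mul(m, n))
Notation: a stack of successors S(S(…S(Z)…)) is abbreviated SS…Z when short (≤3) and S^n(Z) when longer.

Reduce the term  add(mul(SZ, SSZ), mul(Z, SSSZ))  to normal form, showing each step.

  start: add(mul(SZ, SSZ), mul(Z, SSSZ))
  →1  add(add(SSZ, mul(Z, SSZ)), mul(Z, SSSZ))
  →2  add(S(add(SZ, mul(Z, SSZ))), mul(Z, SSSZ))
  →3  S(add(add(SZ, mul(Z, SSZ)), mul(Z, SSSZ)))
  →4  S(add(S(add(Z, mul(Z, SSZ))), mul(Z, SSSZ)))
  →5  S(S(add(add(Z, mul(Z, SSZ)), mul(Z, SSSZ))))
  →6  S(S(add(mul(Z, SSZ), mul(Z, SSSZ))))
  →7  S(S(add(Z, mul(Z, SSSZ))))
  →8  S(S(mul(Z, SSSZ)))
  →9  SSZ

Answer: normal form = SSZ  (in 9 steps)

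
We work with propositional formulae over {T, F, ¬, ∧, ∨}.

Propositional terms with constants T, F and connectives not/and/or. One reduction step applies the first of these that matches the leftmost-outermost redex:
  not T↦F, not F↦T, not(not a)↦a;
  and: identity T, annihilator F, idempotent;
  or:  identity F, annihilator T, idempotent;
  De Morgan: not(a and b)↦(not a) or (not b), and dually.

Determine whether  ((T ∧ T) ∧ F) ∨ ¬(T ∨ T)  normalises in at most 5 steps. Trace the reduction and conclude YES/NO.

  start: ((T ∧ T) ∧ F) ∨ ¬(T ∨ T)
  step 1: F ∨ ¬(T ∨ T)
  step 2: ¬(T ∨ T)
  step 3: ¬T ∧ ¬T
  step 4: ¬T
  step 5: F

Answer: YES — reaches normal form F in 5 ≤ 5 steps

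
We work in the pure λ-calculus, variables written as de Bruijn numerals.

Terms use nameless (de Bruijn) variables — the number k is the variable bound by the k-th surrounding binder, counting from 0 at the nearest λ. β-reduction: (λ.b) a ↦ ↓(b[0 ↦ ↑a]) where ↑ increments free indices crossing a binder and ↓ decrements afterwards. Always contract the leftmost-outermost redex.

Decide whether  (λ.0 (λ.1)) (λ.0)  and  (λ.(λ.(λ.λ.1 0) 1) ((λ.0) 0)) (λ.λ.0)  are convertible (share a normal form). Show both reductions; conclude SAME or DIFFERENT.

Term A:
  start: (λ.0 (λ.1)) (λ.0)
  step 1: (λ.0) (λ.λ.0)
  step 2: λ.λ.0

Term B:
  start: (λ.(λ.(λ.λ.1 0) 1) ((λ.0) 0)) (λ.λ.0)
  step 1: (λ.(λ.λ.1 0) (λ.λ.0)) ((λ.0) (λ.λ.0))
  step 2: (λ.λ.1 0) (λ.λ.0)
  step 3: λ.(λ.λ.0) 0
  step 4: λ.λ.0

Answer: SAME — A ⇓ λ.λ.0, B ⇓ λ.λ.0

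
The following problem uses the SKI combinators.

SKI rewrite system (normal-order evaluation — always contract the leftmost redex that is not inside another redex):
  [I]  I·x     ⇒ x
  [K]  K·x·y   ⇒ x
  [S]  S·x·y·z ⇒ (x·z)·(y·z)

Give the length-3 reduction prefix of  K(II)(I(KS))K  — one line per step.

Answer: after 3 steps: K

Reduction:
  start: K(II)(I(KS))K
  step 1: IIK
  step 2: IK
  step 3: K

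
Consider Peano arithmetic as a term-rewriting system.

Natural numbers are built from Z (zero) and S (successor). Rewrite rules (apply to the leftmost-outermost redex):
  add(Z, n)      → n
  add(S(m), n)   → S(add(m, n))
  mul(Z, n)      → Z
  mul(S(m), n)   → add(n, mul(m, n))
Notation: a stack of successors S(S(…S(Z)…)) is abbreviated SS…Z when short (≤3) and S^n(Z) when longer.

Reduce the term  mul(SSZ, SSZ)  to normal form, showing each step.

Answer: normal form = S^4(Z)  (in 9 steps)

Working:
  start: mul(SSZ, SSZ)
  step 1: add(SSZ, mul(SZ, SSZ))
  step 2: S(add(SZ, mul(SZ, SSZ)))
  step 3: S(S(add(Z, mul(SZ, SSZ))))
  step 4: S(S(mul(SZ, SSZ)))
  step 5: S(S(add(SSZ, mul(Z, SSZ))))
  step 6: S(S(S(add(SZ, mul(Z, SSZ)))))
  step 7: S(S(S(S(add(Z, mul(Z, SSZ))))))
  step 8: S(S(S(S(mul(Z, SSZ)))))
  step 9: S^4(Z)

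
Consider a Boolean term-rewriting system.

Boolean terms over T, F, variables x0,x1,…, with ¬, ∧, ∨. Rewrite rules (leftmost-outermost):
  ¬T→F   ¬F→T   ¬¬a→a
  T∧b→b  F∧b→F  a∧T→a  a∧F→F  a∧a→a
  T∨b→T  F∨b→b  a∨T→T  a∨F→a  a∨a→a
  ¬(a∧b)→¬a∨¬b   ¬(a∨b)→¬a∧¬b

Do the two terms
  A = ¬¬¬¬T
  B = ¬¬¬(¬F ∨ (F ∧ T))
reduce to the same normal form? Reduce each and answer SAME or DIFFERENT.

Term A:
  start: ¬¬¬¬T
  [1] ¬¬T
  [2] T

Term B:
  start: ¬¬¬(¬F ∨ (F ∧ T))
  [1] ¬(¬F ∨ (F ∧ T))
  [2] ¬¬F ∧ ¬(F ∧ T)
  [3] F ∧ ¬(F ∧ T)
  [4] F

Answer: DIFFERENT — A ⇓ T, B ⇓ F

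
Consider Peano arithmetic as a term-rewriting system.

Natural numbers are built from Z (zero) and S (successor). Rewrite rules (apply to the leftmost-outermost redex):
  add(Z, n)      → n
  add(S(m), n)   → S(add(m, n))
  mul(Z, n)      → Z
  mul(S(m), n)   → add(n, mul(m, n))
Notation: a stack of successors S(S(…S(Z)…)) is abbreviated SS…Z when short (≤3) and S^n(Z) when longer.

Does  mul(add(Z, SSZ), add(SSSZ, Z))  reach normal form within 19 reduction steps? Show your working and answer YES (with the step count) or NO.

  start: mul(add(Z, SSZ), add(SSSZ, Z))
  [1] mul(SSZ, add(SSSZ, Z))
  [2] add(add(SSSZ, Z), mul(SZ, add(SSSZ, Z)))
  [3] add(S(add(SSZ, Z)), mul(SZ, add(SSSZ, Z)))
  [4] S(add(add(SSZ, Z), mul(SZ, add(SSSZ, Z))))
  [5] S(add(S(add(SZ, Z)), mul(SZ, add(SSSZ, Z))))
  [6] S(S(add(add(SZ, Z), mul(SZ, add(SSSZ, Z)))))
  [7] S(S(add(S(add(Z, Z)), mul(SZ, add(SSSZ, Z)))))
  [8] S(S(S(add(add(Z, Z), mul(SZ, add(SSSZ, Z))))))
  [9] S(S(S(add(Z, mul(SZ, add(SSSZ, Z))))))
  [10] S(S(S(mul(SZ, add(SSSZ, Z)))))
  [11] S(S(S(add(add(SSSZ, Z), mul(Z, add(SSSZ, Z))))))
  [12] S(S(S(add(S(add(SSZ, Z)), mul(Z, add(SSSZ, Z))))))
  [13] S(S(S(S(add(add(SSZ, Z), mul(Z, add(SSSZ, Z)))))))
  [14] S(S(S(S(add(S(add(SZ, Z)), mul(Z, add(SSSZ, Z)))))))
  [15] S(S(S(S(S(add(add(SZ, Z), mul(Z, add(SSSZ, Z))))))))
  [16] S(S(S(S(S(add(S(add(Z, Z)), mul(Z, add(SSSZ, Z))))))))
  [17] S(S(S(S(S(S(add(add(Z, Z), mul(Z, add(SSSZ, Z)))))))))
  [18] S(S(S(S(S(S(add(Z, mul(Z, add(SSSZ, Z)))))))))
  [19] S(S(S(S(S(S(mul(Z, add(SSSZ, Z))))))))

Answer: NO — after 19 steps the term is S(S(S(S(S(S(mul(Z, add(SSSZ, Z)))))))), not yet normal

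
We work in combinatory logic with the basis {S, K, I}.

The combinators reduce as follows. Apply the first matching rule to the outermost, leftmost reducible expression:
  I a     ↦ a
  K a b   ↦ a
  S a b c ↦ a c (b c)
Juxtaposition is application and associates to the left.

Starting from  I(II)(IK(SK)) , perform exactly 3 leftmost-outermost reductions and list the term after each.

  start: I(II)(IK(SK))
  →1  II(IK(SK))
  →2  I(IK(SK))
  →3  IK(SK)

Answer: after 3 steps: IK(SK)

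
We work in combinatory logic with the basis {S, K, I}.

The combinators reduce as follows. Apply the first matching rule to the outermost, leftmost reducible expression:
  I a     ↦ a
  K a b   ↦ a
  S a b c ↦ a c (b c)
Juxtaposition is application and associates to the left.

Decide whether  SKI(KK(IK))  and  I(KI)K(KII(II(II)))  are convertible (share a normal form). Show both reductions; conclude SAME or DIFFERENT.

Answer: DIFFERENT — A ⇓ K, B ⇓ I

Reduction:
Term A:
  start: SKI(KK(IK))
  [1] K(KK(IK))(I(KK(IK)))
  [2] KK(IK)
  [3] K

Term B:
  start: I(KI)K(KII(II(II)))
  [1] KIK(KII(II(II)))
  [2] I(KII(II(II)))
  [3] KII(II(II))
  [4] I(II(II))
  [5] II(II)
  [6] I(II)
  [7] II
  [8] I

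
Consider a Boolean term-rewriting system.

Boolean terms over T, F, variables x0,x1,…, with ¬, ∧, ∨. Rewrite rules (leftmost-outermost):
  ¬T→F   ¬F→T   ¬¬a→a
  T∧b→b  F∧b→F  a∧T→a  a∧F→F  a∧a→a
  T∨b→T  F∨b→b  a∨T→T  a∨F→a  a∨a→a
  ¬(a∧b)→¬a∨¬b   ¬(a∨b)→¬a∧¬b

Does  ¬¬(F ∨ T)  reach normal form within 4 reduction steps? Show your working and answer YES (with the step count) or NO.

Answer: YES — reaches normal form T in 2 ≤ 4 steps

Derivation:
  start: ¬¬(F ∨ T)
  [1] F ∨ T
  [2] T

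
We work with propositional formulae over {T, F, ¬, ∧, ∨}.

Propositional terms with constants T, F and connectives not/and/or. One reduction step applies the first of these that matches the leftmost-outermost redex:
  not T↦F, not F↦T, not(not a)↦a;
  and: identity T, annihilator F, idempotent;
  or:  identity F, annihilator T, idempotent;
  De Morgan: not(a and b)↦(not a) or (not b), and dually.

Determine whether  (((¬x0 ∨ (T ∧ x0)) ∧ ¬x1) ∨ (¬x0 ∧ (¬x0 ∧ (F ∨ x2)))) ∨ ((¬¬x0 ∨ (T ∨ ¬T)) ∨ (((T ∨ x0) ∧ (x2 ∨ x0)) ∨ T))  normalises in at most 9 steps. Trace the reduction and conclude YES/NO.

  start: (((¬x0 ∨ (T ∧ x0)) ∧ ¬x1) ∨ (¬x0 ∧ (¬x0 ∧ (F ∨ x2)))) ∨ ((¬¬x0 ∨ (T ∨ ¬T)) ∨ (((T ∨ x0) ∧ (x2 ∨ x0)) ∨ T))
  →1  (((¬x0 ∨ x0) ∧ ¬x1) ∨ (¬x0 ∧ (¬x0 ∧ (F ∨ x2)))) ∨ ((¬¬x0 ∨ (T ∨ ¬T)) ∨ (((T ∨ x0) ∧ (x2 ∨ x0)) ∨ T))
  →2  (((¬x0 ∨ x0) ∧ ¬x1) ∨ (¬x0 ∧ (¬x0 ∧ x2))) ∨ ((¬¬x0 ∨ (T ∨ ¬T)) ∨ (((T ∨ x0) ∧ (x2 ∨ x0)) ∨ T))
  →3  (((¬x0 ∨ x0) ∧ ¬x1) ∨ (¬x0 ∧ (¬x0 ∧ x2))) ∨ ((x0 ∨ (T ∨ ¬T)) ∨ (((T ∨ x0) ∧ (x2 ∨ x0)) ∨ T))
  →4  (((¬x0 ∨ x0) ∧ ¬x1) ∨ (¬x0 ∧ (¬x0 ∧ x2))) ∨ ((x0 ∨ T) ∨ (((T ∨ x0) ∧ (x2 ∨ x0)) ∨ T))
  →5  (((¬x0 ∨ x0) ∧ ¬x1) ∨ (¬x0 ∧ (¬x0 ∧ x2))) ∨ (T ∨ (((T ∨ x0) ∧ (x2 ∨ x0)) ∨ T))
  →6  (((¬x0 ∨ x0) ∧ ¬x1) ∨ (¬x0 ∧ (¬x0 ∧ x2))) ∨ T
  →7  T

Answer: YES — reaches normal form T in 7 ≤ 9 steps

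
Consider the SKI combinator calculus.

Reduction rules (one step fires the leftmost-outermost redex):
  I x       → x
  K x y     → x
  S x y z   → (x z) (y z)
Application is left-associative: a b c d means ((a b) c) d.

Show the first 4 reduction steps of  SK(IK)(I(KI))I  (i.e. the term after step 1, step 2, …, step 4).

  start: SK(IK)(I(KI))I
  [1] K(I(KI))(IK(I(KI)))I
  [2] I(KI)I
  [3] KII
  [4] I

Answer: after 4 steps: I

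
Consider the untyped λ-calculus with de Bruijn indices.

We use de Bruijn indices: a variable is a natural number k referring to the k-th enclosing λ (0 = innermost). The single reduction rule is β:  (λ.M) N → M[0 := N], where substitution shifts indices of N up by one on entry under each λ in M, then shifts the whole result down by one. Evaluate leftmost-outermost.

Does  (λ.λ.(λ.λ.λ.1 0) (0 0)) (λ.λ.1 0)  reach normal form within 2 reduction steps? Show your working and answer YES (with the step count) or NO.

  start: (λ.λ.(λ.λ.λ.1 0) (0 0)) (λ.λ.1 0)
  →1  λ.(λ.λ.λ.1 0) (0 0)
  →2  λ.λ.λ.1 0

Answer: YES — reaches normal form λ.λ.λ.1 0 in 2 ≤ 2 steps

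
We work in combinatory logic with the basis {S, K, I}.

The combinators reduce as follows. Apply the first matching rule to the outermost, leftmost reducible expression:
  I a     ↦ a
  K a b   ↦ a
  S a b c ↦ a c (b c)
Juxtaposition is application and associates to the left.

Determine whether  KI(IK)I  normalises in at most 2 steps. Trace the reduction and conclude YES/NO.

  start: KI(IK)I
  [1] II
  [2] I

Answer: YES — reaches normal form I in 2 ≤ 2 steps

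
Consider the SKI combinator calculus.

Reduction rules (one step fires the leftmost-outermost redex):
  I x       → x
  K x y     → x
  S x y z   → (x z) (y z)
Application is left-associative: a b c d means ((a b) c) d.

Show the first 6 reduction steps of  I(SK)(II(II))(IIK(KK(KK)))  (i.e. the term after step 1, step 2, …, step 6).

  start: I(SK)(II(II))(IIK(KK(KK)))
  step 1: SK(II(II))(IIK(KK(KK)))
  step 2: K(IIK(KK(KK)))(II(II)(IIK(KK(KK))))
  step 3: IIK(KK(KK))
  step 4: IK(KK(KK))
  step 5: K(KK(KK))
  step 6: KK

Answer: after 6 steps: KK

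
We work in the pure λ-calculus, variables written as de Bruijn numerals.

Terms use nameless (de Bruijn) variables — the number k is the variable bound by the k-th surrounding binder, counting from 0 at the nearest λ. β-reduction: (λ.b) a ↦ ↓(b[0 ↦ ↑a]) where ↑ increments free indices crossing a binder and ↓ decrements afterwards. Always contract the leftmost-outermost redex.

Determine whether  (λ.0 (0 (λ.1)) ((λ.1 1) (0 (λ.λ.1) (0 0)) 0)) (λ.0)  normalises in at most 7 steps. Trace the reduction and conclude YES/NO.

Answer: YES — reaches normal form λ.0 in 4 ≤ 7 steps

Reduction:
  start: (λ.0 (0 (λ.1)) ((λ.1 1) (0 (λ.λ.1) (0 0)) 0)) (λ.0)
  step 1: (λ.0) ((λ.0) (λ.λ.0)) ((λ.(λ.0) (λ.0)) ((λ.0) (λ.λ.1) ((λ.0) (λ.0))) (λ.0))
  step 2: (λ.0) (λ.λ.0) ((λ.(λ.0) (λ.0)) ((λ.0) (λ.λ.1) ((λ.0) (λ.0))) (λ.0))
  step 3: (λ.λ.0) ((λ.(λ.0) (λ.0)) ((λ.0) (λ.λ.1) ((λ.0) (λ.0))) (λ.0))
  step 4: λ.0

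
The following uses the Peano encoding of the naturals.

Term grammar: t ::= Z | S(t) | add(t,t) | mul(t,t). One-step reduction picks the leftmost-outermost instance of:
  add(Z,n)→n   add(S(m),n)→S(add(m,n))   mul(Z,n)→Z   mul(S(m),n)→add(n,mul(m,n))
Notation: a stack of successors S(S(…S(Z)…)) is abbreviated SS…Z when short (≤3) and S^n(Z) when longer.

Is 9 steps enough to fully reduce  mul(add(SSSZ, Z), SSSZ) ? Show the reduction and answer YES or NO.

  start: mul(add(SSSZ, Z), SSSZ)
  [1] mul(S(add(SSZ, Z)), SSSZ)
  [2] add(SSSZ, mul(add(SSZ, Z), SSSZ))
  [3] S(add(SSZ, mul(add(SSZ, Z), SSSZ)))
  [4] S(S(add(SZ, mul(add(SSZ, Z), SSSZ))))
  [5] S(S(S(add(Z, mul(add(SSZ, Z), SSSZ)))))
  [6] S(S(S(mul(add(SSZ, Z), SSSZ))))
  [7] S(S(S(mul(S(add(SZ, Z)), SSSZ))))
  [8] S(S(S(add(SSSZ, mul(add(SZ, Z), SSSZ)))))
  [9] S(S(S(S(add(SSZ, mul(add(SZ, Z), SSSZ))))))

Answer: NO — after 9 steps the term is S(S(S(S(add(SSZ, mul(add(SZ, Z), SSSZ)))))), not yet normal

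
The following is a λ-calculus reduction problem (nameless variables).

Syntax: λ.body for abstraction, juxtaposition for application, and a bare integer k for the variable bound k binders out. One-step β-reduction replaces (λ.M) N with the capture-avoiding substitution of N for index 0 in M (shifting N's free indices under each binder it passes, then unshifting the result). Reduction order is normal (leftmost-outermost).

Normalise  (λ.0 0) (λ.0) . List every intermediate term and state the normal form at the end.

  start: (λ.0 0) (λ.0)
  [1] (λ.0) (λ.0)
  [2] λ.0

Answer: normal form = λ.0  (in 2 steps)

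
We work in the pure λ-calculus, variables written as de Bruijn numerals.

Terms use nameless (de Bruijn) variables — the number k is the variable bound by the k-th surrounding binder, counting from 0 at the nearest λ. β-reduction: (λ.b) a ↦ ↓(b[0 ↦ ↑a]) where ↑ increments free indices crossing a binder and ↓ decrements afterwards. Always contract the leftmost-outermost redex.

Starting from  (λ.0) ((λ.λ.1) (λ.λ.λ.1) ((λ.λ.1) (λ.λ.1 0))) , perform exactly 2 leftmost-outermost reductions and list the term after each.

  start: (λ.0) ((λ.λ.1) (λ.λ.λ.1) ((λ.λ.1) (λ.λ.1 0)))
  [1] (λ.λ.1) (λ.λ.λ.1) ((λ.λ.1) (λ.λ.1 0))
  [2] (λ.λ.λ.λ.1) ((λ.λ.1) (λ.λ.1 0))

Answer: after 2 steps: (λ.λ.λ.λ.1) ((λ.λ.1) (λ.λ.1 0))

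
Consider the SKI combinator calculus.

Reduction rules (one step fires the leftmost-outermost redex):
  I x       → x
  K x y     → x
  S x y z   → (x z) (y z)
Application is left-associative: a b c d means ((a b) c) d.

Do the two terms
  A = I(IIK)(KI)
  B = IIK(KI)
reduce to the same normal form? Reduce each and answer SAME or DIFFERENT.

Term A:
  start: I(IIK)(KI)
  step 1: IIK(KI)
  step 2: IK(KI)
  step 3: K(KI)

Term B:
  start: IIK(KI)
  step 1: IK(KI)
  step 2: K(KI)

Answer: SAME — A ⇓ K(KI), B ⇓ K(KI)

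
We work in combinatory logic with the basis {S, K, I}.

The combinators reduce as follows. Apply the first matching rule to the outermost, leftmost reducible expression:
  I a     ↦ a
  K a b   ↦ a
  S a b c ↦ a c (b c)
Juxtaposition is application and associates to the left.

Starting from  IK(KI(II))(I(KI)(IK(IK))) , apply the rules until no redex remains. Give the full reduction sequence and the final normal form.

  start: IK(KI(II))(I(KI)(IK(IK)))
  step 1: K(KI(II))(I(KI)(IK(IK)))
  step 2: KI(II)
  step 3: I

Answer: normal form = I  (in 3 steps)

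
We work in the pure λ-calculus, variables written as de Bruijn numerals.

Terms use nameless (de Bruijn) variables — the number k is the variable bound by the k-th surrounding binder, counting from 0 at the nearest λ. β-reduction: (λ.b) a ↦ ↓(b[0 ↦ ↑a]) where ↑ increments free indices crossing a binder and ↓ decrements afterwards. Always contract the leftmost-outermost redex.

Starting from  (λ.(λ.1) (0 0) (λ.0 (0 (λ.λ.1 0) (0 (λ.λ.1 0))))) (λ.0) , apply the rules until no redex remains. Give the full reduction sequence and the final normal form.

Answer: normal form = λ.0 (0 (λ.λ.1 0) (0 (λ.λ.1 0)))  (in 3 steps)

Reduction:
  start: (λ.(λ.1) (0 0) (λ.0 (0 (λ.λ.1 0) (0 (λ.λ.1 0))))) (λ.0)
  [1] (λ.λ.0) ((λ.0) (λ.0)) (λ.0 (0 (λ.λ.1 0) (0 (λ.λ.1 0))))
  [2] (λ.0) (λ.0 (0 (λ.λ.1 0) (0 (λ.λ.1 0))))
  [3] λ.0 (0 (λ.λ.1 0) (0 (λ.λ.1 0)))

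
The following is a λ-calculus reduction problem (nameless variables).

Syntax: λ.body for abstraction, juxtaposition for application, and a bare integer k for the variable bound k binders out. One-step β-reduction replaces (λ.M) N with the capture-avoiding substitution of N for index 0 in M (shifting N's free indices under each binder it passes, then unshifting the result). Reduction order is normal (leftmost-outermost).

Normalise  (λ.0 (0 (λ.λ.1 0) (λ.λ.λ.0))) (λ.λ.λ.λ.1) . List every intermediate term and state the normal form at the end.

Answer: normal form = λ.λ.λ.1  (in 2 steps)

Reduction:
  start: (λ.0 (0 (λ.λ.1 0) (λ.λ.λ.0))) (λ.λ.λ.λ.1)
  →1  (λ.λ.λ.λ.1) ((λ.λ.λ.λ.1) (λ.λ.1 0) (λ.λ.λ.0))
  →2  λ.λ.λ.1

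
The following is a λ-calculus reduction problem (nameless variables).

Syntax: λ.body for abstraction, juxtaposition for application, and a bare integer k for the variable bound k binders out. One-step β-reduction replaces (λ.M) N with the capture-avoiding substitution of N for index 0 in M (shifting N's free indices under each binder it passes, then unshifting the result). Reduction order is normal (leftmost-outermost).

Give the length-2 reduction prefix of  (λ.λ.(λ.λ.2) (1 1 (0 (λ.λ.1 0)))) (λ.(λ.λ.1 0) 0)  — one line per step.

Answer: after 2 steps: λ.λ.1

Reduction:
  start: (λ.λ.(λ.λ.2) (1 1 (0 (λ.λ.1 0)))) (λ.(λ.λ.1 0) 0)
  [1] λ.(λ.λ.2) ((λ.(λ.λ.1 0) 0) (λ.(λ.λ.1 0) 0) (0 (λ.λ.1 0)))
  [2] λ.λ.1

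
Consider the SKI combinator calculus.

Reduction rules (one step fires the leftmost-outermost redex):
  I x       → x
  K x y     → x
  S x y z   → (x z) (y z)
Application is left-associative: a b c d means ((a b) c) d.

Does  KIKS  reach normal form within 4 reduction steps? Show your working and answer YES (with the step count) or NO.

  start: KIKS
  step 1: IS
  step 2: S

Answer: YES — reaches normal form S in 2 ≤ 4 steps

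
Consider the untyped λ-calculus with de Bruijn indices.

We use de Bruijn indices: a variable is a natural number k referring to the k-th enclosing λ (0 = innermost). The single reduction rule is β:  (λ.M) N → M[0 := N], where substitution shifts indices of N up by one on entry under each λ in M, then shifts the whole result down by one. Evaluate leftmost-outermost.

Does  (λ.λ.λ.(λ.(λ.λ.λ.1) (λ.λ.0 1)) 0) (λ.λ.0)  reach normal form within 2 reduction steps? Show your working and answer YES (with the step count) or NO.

  start: (λ.λ.λ.(λ.(λ.λ.λ.1) (λ.λ.0 1)) 0) (λ.λ.0)
  →1  λ.λ.(λ.(λ.λ.λ.1) (λ.λ.0 1)) 0
  →2  λ.λ.(λ.λ.λ.1) (λ.λ.0 1)

Answer: NO — after 2 steps the term is λ.λ.(λ.λ.λ.1) (λ.λ.0 1), not yet normal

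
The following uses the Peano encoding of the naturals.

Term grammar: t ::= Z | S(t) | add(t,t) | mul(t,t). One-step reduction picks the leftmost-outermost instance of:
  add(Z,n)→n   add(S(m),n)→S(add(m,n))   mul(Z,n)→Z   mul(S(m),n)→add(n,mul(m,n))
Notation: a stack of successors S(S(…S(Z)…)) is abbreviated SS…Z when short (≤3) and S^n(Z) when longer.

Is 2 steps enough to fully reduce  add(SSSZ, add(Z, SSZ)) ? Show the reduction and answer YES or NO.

Answer: NO — after 2 steps the term is S(S(add(SZ, add(Z, SSZ)))), not yet normal

Working:
  start: add(SSSZ, add(Z, SSZ))
  [1] S(add(SSZ, add(Z, SSZ)))
  [2] S(S(add(SZ, add(Z, SSZ))))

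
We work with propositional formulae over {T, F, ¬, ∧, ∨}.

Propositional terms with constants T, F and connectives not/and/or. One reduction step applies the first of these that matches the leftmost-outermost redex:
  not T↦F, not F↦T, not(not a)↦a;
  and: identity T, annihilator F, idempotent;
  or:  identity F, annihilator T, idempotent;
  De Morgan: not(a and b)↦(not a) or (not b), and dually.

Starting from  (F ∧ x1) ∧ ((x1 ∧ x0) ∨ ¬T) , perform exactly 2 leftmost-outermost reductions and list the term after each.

Answer: after 2 steps: F

Working:
  start: (F ∧ x1) ∧ ((x1 ∧ x0) ∨ ¬T)
  step 1: F ∧ ((x1 ∧ x0) ∨ ¬T)
  step 2: F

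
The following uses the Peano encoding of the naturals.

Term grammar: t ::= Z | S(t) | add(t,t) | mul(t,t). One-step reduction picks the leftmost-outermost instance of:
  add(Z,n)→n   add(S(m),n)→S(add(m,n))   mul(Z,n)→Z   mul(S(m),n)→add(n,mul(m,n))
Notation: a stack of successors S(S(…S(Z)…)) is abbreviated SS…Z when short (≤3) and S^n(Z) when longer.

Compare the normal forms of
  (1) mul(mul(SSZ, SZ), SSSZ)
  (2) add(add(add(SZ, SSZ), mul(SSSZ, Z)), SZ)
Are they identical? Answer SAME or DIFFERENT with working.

Term A:
  start: mul(mul(SSZ, SZ), SSSZ)
  step 1: mul(add(SZ, mul(SZ, SZ)), SSSZ)
  step 2: mul(S(add(Z, mul(SZ, SZ))), SSSZ)
  step 3: add(SSSZ, mul(add(Z, mul(SZ, SZ)), SSSZ))
  step 4: S(add(SSZ, mul(add(Z, mul(SZ, SZ)), SSSZ)))
  step 5: S(S(add(SZ, mul(add(Z, mul(SZ, SZ)), SSSZ))))
  step 6: S(S(S(add(Z, mul(add(Z, mul(SZ, SZ)), SSSZ)))))
  step 7: S(S(S(mul(add(Z, mul(SZ, SZ)), SSSZ))))
  step 8: S(S(S(mul(mul(SZ, SZ), SSSZ))))
  step 9: S(S(S(mul(add(SZ, mul(Z, SZ)), SSSZ))))
  step 10: S(S(S(mul(S(add(Z, mul(Z, SZ))), SSSZ))))
  step 11: S(S(S(add(SSSZ, mul(add(Z, mul(Z, SZ)), SSSZ)))))
  step 12: S(S(S(S(add(SSZ, mul(add(Z, mul(Z, SZ)), SSSZ))))))
  step 13: S(S(S(S(S(add(SZ, mul(add(Z, mul(Z, SZ)), SSSZ)))))))
  step 14: S(S(S(S(S(S(add(Z, mul(add(Z, mul(Z, SZ)), SSSZ))))))))
  step 15: S(S(S(S(S(S(mul(add(Z, mul(Z, SZ)), SSSZ)))))))
  step 16: S(S(S(S(S(S(mul(mul(Z, SZ), SSSZ)))))))
  step 17: S(S(S(S(S(S(mul(Z, SSSZ)))))))
  step 18: S^6(Z)

Term B:
  start: add(add(add(SZ, SSZ), mul(SSSZ, Z)), SZ)
  step 1: add(add(S(add(Z, SSZ)), mul(SSSZ, Z)), SZ)
  step 2: add(S(add(add(Z, SSZ), mul(SSSZ, Z))), SZ)
  step 3: S(add(add(add(Z, SSZ), mul(SSSZ, Z)), SZ))
  step 4: S(add(add(SSZ, mul(SSSZ, Z)), SZ))
  step 5: S(add(S(add(SZ, mul(SSSZ, Z))), SZ))
  step 6: S(S(add(add(SZ, mul(SSSZ, Z)), SZ)))
  step 7: S(S(add(S(add(Z, mul(SSSZ, Z))), SZ)))
  step 8: S(S(S(add(add(Z, mul(SSSZ, Z)), SZ))))
  step 9: S(S(S(add(mul(SSSZ, Z), SZ))))
  step 10: S(S(S(add(add(Z, mul(SSZ, Z)), SZ))))
  step 11: S(S(S(add(mul(SSZ, Z), SZ))))
  step 12: S(S(S(add(add(Z, mul(SZ, Z)), SZ))))
  step 13: S(S(S(add(mul(SZ, Z), SZ))))
  step 14: S(S(S(add(add(Z, mul(Z, Z)), SZ))))
  step 15: S(S(S(add(mul(Z, Z), SZ))))
  step 16: S(S(S(add(Z, SZ))))
  step 17: S^4(Z)

Answer: DIFFERENT — A ⇓ S^6(Z), B ⇓ S^4(Z)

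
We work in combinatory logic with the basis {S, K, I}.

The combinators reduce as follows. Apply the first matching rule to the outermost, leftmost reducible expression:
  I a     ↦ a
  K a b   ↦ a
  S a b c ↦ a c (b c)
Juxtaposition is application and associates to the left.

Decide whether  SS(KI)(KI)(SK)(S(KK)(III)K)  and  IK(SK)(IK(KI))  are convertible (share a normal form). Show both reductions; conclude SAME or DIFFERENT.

Term A:
  start: SS(KI)(KI)(SK)(S(KK)(III)K)
  [1] S(KI)(KI(KI))(SK)(S(KK)(III)K)
  [2] KI(SK)(KI(KI)(SK))(S(KK)(III)K)
  [3] I(KI(KI)(SK))(S(KK)(III)K)
  [4] KI(KI)(SK)(S(KK)(III)K)
  [5] I(SK)(S(KK)(III)K)
  [6] SK(S(KK)(III)K)
  [7] SK(KKK(IIIK))
  [8] SK(K(IIIK))
  [9] SK(K(IIK))
  [10] SK(K(IK))
  [11] SK(KK)

Term B:
  start: IK(SK)(IK(KI))
  [1] K(SK)(IK(KI))
  [2] SK

Answer: DIFFERENT — A ⇓ SK(KK), B ⇓ SK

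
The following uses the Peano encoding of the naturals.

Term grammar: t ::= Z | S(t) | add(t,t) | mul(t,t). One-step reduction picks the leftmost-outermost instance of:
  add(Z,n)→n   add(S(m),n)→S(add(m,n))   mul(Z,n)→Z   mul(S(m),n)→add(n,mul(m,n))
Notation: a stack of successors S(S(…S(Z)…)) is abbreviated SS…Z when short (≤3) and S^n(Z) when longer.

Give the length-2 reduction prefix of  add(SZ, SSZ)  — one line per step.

Answer: after 2 steps: SSSZ

Working:
  start: add(SZ, SSZ)
  →1  S(add(Z, SSZ))
  →2  SSSZ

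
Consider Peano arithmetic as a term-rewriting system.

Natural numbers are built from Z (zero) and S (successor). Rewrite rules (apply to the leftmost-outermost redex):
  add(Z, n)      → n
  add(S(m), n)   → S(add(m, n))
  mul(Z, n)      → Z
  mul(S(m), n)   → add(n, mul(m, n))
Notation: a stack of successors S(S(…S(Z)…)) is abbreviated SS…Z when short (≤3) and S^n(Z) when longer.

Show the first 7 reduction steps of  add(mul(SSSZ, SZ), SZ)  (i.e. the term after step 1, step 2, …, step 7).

  start: add(mul(SSSZ, SZ), SZ)
  step 1: add(add(SZ, mul(SSZ, SZ)), SZ)
  step 2: add(S(add(Z, mul(SSZ, SZ))), SZ)
  step 3: S(add(add(Z, mul(SSZ, SZ)), SZ))
  step 4: S(add(mul(SSZ, SZ), SZ))
  step 5: S(add(add(SZ, mul(SZ, SZ)), SZ))
  step 6: S(add(S(add(Z, mul(SZ, SZ))), SZ))
  step 7: S(S(add(add(Z, mul(SZ, SZ)), SZ)))

Answer: after 7 steps: S(S(add(add(Z, mul(SZ, SZ)), SZ)))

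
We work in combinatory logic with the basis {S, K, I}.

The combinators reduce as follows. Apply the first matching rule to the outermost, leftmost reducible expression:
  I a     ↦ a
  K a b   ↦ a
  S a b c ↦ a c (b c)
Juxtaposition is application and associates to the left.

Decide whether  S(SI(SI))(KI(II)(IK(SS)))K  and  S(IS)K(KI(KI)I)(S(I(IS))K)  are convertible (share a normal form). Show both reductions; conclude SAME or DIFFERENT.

Term A:
  start: S(SI(SI))(KI(II)(IK(SS)))K
  step 1: SI(SI)K(KI(II)(IK(SS))K)
  step 2: IK(SIK)(KI(II)(IK(SS))K)
  step 3: K(SIK)(KI(II)(IK(SS))K)
  step 4: SIK

Term B:
  start: S(IS)K(KI(KI)I)(S(I(IS))K)
  step 1: IS(KI(KI)I)(K(KI(KI)I))(S(I(IS))K)
  step 2: S(KI(KI)I)(K(KI(KI)I))(S(I(IS))K)
  step 3: KI(KI)I(S(I(IS))K)(K(KI(KI)I)(S(I(IS))K))
  step 4: II(S(I(IS))K)(K(KI(KI)I)(S(I(IS))K))
  step 5: I(S(I(IS))K)(K(KI(KI)I)(S(I(IS))K))
  step 6: S(I(IS))K(K(KI(KI)I)(S(I(IS))K))
  step 7: I(IS)(K(KI(KI)I)(S(I(IS))K))(K(K(KI(KI)I)(S(I(IS))K)))
  step 8: IS(K(KI(KI)I)(S(I(IS))K))(K(K(KI(KI)I)(S(I(IS))K)))
  step 9: S(K(KI(KI)I)(S(I(IS))K))(K(K(KI(KI)I)(S(I(IS))K)))
  step 10: S(KI(KI)I)(K(K(KI(KI)I)(S(I(IS))K)))
  step 11: S(II)(K(K(KI(KI)I)(S(I(IS))K)))
  step 12: SI(K(K(KI(KI)I)(S(I(IS))K)))
  step 13: SI(K(KI(KI)I))
  step 14: SI(K(II))
  step 15: SI(KI)

Answer: DIFFERENT — A ⇓ SIK, B ⇓ SI(KI)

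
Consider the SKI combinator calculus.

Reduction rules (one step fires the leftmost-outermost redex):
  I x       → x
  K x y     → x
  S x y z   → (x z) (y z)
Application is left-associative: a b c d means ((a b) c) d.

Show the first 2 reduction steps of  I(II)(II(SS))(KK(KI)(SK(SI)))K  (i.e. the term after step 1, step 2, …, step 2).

Answer: after 2 steps: I(II(SS))(KK(KI)(SK(SI)))K

Reduction:
  start: I(II)(II(SS))(KK(KI)(SK(SI)))K
  →1  II(II(SS))(KK(KI)(SK(SI)))K
  →2  I(II(SS))(KK(KI)(SK(SI)))K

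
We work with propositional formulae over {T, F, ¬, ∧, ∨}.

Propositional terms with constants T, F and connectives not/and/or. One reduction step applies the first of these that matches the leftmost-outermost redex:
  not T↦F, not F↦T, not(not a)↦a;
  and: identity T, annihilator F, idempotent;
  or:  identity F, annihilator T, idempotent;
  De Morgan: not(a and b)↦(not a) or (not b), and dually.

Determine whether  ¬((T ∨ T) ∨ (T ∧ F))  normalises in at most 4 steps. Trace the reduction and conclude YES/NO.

Answer: NO — after 4 steps the term is F ∧ ¬(T ∧ F), not yet normal

Reduction:
  start: ¬((T ∨ T) ∨ (T ∧ F))
  [1] ¬(T ∨ T) ∧ ¬(T ∧ F)
  [2] (¬T ∧ ¬T) ∧ ¬(T ∧ F)
  [3] ¬T ∧ ¬(T ∧ F)
  [4] F ∧ ¬(T ∧ F)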